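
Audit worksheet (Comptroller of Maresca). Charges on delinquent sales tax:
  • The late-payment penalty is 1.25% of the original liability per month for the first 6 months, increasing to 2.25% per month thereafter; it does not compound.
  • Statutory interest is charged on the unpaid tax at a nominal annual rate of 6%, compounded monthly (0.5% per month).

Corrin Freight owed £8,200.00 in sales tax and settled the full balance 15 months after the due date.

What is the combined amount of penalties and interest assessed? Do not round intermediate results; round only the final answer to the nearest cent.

£2,912.50

Penalty, months 1–6: 6 × 1.25% × £8,200.00 = £615.00
Penalty, months 7–15: 9 × 2.25% × £8,200.00 = £1,660.50
Interest: £8,200.00 × ((1 + 0.005)^15 − 1) = £8,200.00 × 0.0776827… = £636.9984…
Penalties + interest = £2,275.5000 + £636.9984… = £2,912.50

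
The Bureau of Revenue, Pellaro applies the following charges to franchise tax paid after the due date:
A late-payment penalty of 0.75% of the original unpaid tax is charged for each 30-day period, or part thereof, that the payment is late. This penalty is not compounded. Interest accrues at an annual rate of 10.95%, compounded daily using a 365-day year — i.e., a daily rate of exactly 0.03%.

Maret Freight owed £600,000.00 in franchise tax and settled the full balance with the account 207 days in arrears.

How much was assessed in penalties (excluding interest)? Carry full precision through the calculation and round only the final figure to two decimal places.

Penalty periods: ⌈207/30⌉ = 7; penalty = 7 × 0.75% × £600,000.00 = £31,500.00

£31,500.00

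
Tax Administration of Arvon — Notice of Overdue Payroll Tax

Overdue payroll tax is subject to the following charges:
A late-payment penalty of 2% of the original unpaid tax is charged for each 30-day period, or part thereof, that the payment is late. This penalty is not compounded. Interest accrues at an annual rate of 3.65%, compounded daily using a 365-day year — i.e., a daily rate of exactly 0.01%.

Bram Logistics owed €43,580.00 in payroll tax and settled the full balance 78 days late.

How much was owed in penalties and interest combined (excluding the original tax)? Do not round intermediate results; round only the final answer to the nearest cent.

Penalty periods: ⌈78/30⌉ = 3; penalty = 3 × 2% × €43,580.00 = €2,614.80
Interest: €43,580.00 × ((1 + 0.0001)^78 − 1) = €43,580.00 × 0.00783011… = €341.2360…
Penalties + interest = €2,614.8000 + €341.2360… = €2,956.04

€2,956.04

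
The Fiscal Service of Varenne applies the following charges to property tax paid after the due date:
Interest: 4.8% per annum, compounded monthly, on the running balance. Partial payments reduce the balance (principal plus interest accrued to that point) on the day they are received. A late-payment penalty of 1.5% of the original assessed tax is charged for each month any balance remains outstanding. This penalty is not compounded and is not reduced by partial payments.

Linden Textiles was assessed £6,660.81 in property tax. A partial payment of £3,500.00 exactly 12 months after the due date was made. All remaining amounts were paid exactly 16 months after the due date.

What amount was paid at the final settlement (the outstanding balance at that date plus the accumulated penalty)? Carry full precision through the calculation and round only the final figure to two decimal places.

£5,142.39

Monthly rate = 4.8% ÷ 12 = 0.4%
Balance at month 12: £6,660.8100 × (1 + 0.004)^12 = £6,987.6573…
After £3,500.00 payment: £6,987.6573… − £3,500.00 = £3,487.6573…
Balance at month 16: £3,487.6573… × (1 + 0.004)^4 = £3,543.7956…
Penalty: 16 × 1.5% × £6,660.81 = £1,598.59…
Final settlement = outstanding balance + penalty = £3,543.7956… + £1,598.59… = £5,142.39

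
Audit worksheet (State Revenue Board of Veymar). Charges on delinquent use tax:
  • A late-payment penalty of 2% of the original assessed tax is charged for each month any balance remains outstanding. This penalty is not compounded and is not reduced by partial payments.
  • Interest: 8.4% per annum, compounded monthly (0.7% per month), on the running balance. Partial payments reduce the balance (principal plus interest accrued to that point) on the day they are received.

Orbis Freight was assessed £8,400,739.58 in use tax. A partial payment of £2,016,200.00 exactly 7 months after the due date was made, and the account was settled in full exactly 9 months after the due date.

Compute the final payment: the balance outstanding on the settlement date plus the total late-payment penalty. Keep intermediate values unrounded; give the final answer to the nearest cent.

£8,412,657.21

Balance at month 7: £8,400,739.5800 × (1 + 0.007)^7 = £8,821,121.7403…
After £2,016,200.00 payment: £8,821,121.7403… − £2,016,200.00 = £6,804,921.7403…
Balance at month 9: £6,804,921.7403… × (1 + 0.007)^2 = £6,900,524.0858…
Penalty: 9 × 2% × £8,400,739.58 = £1,512,133.12…
Final settlement = outstanding balance + penalty = £6,900,524.0858… + £1,512,133.12… = £8,412,657.21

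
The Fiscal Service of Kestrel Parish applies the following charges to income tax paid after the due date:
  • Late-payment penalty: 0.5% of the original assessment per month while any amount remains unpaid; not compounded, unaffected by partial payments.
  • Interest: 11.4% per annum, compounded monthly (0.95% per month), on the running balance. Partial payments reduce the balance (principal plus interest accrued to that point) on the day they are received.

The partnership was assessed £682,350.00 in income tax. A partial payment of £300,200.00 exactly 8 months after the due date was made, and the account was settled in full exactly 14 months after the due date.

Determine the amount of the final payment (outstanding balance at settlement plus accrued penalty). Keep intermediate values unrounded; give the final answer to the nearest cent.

Balance at month 8: £682,350.0000 × (1 + 0.0095)^8 = £735,966.0521…
After £300,200.00 payment: £735,966.0521… − £300,200.00 = £435,766.0521…
Balance at month 14: £435,766.0521… × (1 + 0.0095)^6 = £461,202.1611…
Penalty: 14 × 0.5% × £682,350.00 = £47,764.50
Final settlement = outstanding balance + penalty = £461,202.1611… + £47,764.50 = £508,966.66

£508,966.66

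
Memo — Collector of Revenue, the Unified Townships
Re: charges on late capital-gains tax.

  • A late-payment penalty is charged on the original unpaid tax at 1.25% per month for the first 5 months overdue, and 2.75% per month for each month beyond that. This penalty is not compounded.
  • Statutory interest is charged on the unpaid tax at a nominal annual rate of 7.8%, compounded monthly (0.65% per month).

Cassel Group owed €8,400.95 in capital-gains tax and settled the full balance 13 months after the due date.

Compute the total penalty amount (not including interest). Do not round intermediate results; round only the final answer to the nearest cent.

€2,373.27

Penalty, months 1–5: 5 × 1.25% × €8,400.95 = €525.06…
Penalty, months 6–13: 8 × 2.75% × €8,400.95 = €1,848.21…
Total penalty = €525.06… + €1,848.21… = €2,373.27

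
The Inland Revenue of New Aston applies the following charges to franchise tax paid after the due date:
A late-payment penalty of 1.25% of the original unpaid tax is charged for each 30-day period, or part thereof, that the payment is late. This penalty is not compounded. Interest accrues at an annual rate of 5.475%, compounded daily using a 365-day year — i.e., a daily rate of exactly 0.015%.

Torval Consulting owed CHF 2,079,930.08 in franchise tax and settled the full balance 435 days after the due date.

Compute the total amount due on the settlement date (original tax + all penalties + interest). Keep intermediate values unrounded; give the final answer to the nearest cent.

CHF 2,610,147.15

Penalty periods: ⌈435/30⌉ = 15; penalty = 15 × 1.25% × CHF 2,079,930.08 = CHF 389,986.89
Interest: CHF 2,079,930.08 × ((1 + 0.00015)^435 − 1) = CHF 2,079,930.08 × 0.06742062… = CHF 140,230.1845…
Total = CHF 2,079,930.08 + CHF 389,986.8900 + CHF 140,230.1845… = CHF 2,610,147.15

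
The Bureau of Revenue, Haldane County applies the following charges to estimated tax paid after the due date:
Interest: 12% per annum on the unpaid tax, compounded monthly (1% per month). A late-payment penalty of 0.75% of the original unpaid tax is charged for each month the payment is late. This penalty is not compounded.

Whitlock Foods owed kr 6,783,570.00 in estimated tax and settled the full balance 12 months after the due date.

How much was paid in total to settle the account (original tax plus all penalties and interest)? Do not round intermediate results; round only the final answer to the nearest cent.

Late-payment penalty = 0.75% × kr 6,783,570.00 × 12 mo = kr 610,521.30
Interest: kr 6,783,570.00 × ((1 + 0.01)^12 − 1) = kr 6,783,570.00 × 0.1268250… = kr 860,326.4697…
Total = kr 6,783,570.00 + kr 610,521.3000 + kr 860,326.4697… = kr 8,254,417.77

kr 8,254,417.77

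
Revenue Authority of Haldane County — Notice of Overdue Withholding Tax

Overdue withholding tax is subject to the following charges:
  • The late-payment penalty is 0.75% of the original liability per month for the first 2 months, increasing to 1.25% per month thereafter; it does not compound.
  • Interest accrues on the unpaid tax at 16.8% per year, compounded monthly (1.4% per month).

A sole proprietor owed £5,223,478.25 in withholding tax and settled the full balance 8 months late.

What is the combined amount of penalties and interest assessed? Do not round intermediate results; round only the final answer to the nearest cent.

Penalty, months 1–2: 2 × 0.75% × £5,223,478.25 = £78,352.17…
Penalty, months 3–8: 6 × 1.25% × £5,223,478.25 = £391,760.87…
Interest: £5,223,478.25 × ((1 + 0.014)^8 − 1) = £5,223,478.25 × 0.1176444… = £614,512.8782…
Penalties + interest = £470,113.0425 + £614,512.8782… = £1,084,625.92

£1,084,625.92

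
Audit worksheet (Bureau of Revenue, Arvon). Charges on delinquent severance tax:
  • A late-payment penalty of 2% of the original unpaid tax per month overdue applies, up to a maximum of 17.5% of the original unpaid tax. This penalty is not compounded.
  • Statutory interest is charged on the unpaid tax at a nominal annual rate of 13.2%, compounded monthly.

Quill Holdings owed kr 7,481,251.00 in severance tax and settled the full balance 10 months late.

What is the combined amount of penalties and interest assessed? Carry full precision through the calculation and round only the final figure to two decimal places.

Penalty (uncapped): 10 × 2% × kr 7,481,251.00 = kr 1,496,250.20; cap = 17.5% × kr 7,481,251.00 = kr 1,309,218.93… → penalty = kr 1,309,218.93…
Interest (13.2%/yr ÷ 12 = 1.1%/month): kr 7,481,251.00 × ((1 + 0.011)^10 − 1) = kr 864,891.2355…
Penalties + interest = kr 1,309,218.9250 + kr 864,891.2355… = kr 2,174,110.16

kr 2,174,110.16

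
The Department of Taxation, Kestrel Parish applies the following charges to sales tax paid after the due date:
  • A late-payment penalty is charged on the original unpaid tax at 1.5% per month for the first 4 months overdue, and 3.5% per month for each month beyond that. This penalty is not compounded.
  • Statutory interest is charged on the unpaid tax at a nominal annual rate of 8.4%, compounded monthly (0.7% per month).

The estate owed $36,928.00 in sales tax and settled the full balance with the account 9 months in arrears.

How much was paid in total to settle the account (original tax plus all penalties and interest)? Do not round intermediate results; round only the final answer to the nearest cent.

Penalty, months 1–4: 4 × 1.5% × $36,928.00 = $2,215.68
Penalty, months 5–9: 5 × 3.5% × $36,928.00 = $6,462.40
Interest: $36,928.00 × ((1 + 0.007)^9 − 1) = $36,928.00 × 0.0647931… = $2,392.6802…
Total = $36,928.00 + $8,678.0800 + $2,392.6802… = $47,998.76

$47,998.76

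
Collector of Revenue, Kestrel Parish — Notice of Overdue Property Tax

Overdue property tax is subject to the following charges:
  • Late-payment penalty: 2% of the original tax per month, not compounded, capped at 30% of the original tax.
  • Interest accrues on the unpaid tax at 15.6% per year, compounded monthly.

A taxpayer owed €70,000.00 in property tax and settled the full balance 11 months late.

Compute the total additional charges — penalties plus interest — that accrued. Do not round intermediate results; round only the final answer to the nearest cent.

€26,086.70

Penalty: 11 × 2% × €70,000.00 = €15,400.00 (below the 30% cap of €21,000.00)
Interest (15.6%/yr ÷ 12 = 1.3%/month): €70,000.00 × ((1 + 0.013)^11 − 1) = €10,686.6973…
Penalties + interest = €15,400.0000 + €10,686.6973… = €26,086.70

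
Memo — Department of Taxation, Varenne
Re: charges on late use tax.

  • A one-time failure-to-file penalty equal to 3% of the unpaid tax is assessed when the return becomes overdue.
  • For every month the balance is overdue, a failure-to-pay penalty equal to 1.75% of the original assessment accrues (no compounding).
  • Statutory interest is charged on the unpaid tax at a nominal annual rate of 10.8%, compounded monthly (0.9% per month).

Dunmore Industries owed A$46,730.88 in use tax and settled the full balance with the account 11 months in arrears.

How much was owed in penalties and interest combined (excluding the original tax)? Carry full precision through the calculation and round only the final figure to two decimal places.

A$15,237.89

Failure-to-file penalty: 3% × A$46,730.88 = A$1,401.93…
Failure-to-pay penalty = 1.75% × A$46,730.88 × 11 mo = A$8,995.69…
Interest: A$46,730.88 × ((1 + 0.009)^11 − 1) = A$46,730.88 × 0.1035775… = A$4,840.2667…
Penalties + interest = A$10,397.6208 + A$4,840.2667… = A$15,237.89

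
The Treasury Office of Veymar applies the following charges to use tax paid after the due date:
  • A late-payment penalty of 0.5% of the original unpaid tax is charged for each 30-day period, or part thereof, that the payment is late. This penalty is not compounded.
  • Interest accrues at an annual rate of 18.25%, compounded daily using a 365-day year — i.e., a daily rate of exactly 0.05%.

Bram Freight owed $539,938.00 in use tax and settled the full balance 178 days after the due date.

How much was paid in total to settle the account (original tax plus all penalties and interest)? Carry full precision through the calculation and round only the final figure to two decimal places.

$606,380.80

Penalty periods: ⌈178/30⌉ = 6; penalty = 6 × 0.5% × $539,938.00 = $16,198.14
Interest: $539,938.00 × ((1 + 0.0005)^178 − 1) = $539,938.00 × 0.09305634… = $50,244.6561…
Total = $539,938.00 + $16,198.1400 + $50,244.6561… = $606,380.80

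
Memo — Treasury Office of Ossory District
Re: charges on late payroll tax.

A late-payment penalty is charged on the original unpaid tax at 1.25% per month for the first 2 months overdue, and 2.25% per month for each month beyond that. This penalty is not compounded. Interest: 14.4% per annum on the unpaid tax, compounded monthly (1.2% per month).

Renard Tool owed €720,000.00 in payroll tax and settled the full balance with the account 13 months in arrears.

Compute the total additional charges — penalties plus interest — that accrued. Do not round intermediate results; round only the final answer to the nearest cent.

Penalty, months 1–2: 2 × 1.25% × €720,000.00 = €18,000.00
Penalty, months 3–13: 11 × 2.25% × €720,000.00 = €178,200.00
Interest: €720,000.00 × ((1 + 0.012)^13 − 1) = €720,000.00 × 0.1677414… = €120,773.7790…
Penalties + interest = €196,200.0000 + €120,773.7790… = €316,973.78

€316,973.78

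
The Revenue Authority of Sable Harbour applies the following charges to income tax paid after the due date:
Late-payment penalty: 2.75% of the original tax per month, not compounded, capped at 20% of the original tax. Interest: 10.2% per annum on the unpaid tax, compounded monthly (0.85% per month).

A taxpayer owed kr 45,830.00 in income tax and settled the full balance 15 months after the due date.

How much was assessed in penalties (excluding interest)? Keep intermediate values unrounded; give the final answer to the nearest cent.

kr 9,166.00

Penalty (uncapped): 15 × 2.75% × kr 45,830.00 = kr 18,904.88…; cap = 20% × kr 45,830.00 = kr 9,166.00 → penalty = kr 9,166.00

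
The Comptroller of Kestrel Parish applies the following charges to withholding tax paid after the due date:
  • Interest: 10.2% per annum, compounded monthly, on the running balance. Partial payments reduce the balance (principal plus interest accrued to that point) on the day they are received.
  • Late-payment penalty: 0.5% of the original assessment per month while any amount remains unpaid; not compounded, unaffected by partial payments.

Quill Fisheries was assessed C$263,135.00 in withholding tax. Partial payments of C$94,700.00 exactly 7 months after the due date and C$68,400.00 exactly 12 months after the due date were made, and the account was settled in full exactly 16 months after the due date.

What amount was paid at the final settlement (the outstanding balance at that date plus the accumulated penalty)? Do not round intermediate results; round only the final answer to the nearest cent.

C$149,395.35

Monthly rate = 10.2% ÷ 12 = 0.85%
Balance at month 7: C$263,135.0000 × (1 + 0.0085)^7 = C$279,196.4783…
After C$94,700.00 payment: C$279,196.4783… − C$94,700.00 = C$184,496.4783…
Balance at month 12: C$184,496.4783… × (1 + 0.0085)^5 = C$192,472.0152…
After C$68,400.00 payment: C$192,472.0152… − C$68,400.00 = C$124,072.0152…
Balance at month 16: C$124,072.0152… × (1 + 0.0085)^4 = C$128,344.5544…
Penalty: 16 × 0.5% × C$263,135.00 = C$21,050.80
Final settlement = outstanding balance + penalty = C$128,344.5544… + C$21,050.80 = C$149,395.35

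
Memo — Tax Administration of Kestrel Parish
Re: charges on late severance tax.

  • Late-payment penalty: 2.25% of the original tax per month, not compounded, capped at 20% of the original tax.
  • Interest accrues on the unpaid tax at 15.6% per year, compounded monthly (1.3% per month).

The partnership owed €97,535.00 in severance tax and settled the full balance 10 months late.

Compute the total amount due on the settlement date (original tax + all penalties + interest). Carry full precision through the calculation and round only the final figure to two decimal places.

Penalty (uncapped): 10 × 2.25% × €97,535.00 = €21,945.38…; cap = 20% × €97,535.00 = €19,507.00 → penalty = €19,507.00
Interest: €97,535.00 × ((1 + 0.013)^10 − 1) = €97,535.00 × 0.1378747… = €13,447.6120…
Total = €97,535.00 + €19,507.0000 + €13,447.6120… = €130,489.61

€130,489.61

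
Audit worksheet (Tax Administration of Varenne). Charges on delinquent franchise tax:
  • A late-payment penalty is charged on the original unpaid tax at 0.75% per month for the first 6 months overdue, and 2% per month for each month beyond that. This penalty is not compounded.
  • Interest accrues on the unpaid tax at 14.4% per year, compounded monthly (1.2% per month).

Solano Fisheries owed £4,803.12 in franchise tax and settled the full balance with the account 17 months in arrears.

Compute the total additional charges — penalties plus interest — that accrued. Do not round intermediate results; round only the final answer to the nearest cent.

Penalty, months 1–6: 6 × 0.75% × £4,803.12 = £216.14…
Penalty, months 7–17: 11 × 2% × £4,803.12 = £1,056.69…
Interest: £4,803.12 × ((1 + 0.012)^17 − 1) = £4,803.12 × 0.2248100… = £1,079.7893…
Penalties + interest = £1,272.8268 + £1,079.7893… = £2,352.62

£2,352.62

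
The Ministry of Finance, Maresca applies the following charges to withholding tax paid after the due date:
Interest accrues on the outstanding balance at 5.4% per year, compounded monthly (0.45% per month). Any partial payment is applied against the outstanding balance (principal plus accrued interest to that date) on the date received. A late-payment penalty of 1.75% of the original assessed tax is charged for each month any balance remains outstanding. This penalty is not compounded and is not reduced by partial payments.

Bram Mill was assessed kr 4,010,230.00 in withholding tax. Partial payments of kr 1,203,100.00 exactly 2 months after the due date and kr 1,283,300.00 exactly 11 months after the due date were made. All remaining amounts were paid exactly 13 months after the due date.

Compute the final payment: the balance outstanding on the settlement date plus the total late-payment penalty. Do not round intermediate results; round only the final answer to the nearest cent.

Balance at month 2: kr 4,010,230.0000 × (1 + 0.0045)^2 = kr 4,046,403.2772…
After kr 1,203,100.00 payment: kr 4,046,403.2772… − kr 1,203,100.00 = kr 2,843,303.2772…
Balance at month 11: kr 2,843,303.2772… × (1 + 0.0045)^9 = kr 2,960,551.7396…
After kr 1,283,300.00 payment: kr 2,960,551.7396… − kr 1,283,300.00 = kr 1,677,251.7396…
Balance at month 13: kr 1,677,251.7396… × (1 + 0.0045)^2 = kr 1,692,380.9696…
Penalty: 13 × 1.75% × kr 4,010,230.00 = kr 912,327.33…
Final settlement = outstanding balance + penalty = kr 1,692,380.9696… + kr 912,327.33… = kr 2,604,708.29

kr 2,604,708.29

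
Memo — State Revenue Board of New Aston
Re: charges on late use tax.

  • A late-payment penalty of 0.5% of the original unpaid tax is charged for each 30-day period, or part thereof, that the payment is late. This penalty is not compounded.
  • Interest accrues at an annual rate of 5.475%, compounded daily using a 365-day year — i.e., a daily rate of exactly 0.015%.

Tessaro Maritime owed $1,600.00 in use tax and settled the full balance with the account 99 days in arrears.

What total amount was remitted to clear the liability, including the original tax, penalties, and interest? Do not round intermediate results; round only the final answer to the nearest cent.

Penalty periods: ⌈99/30⌉ = 4; penalty = 4 × 0.5% × $1,600.00 = $32.00
Interest: $1,600.00 × ((1 + 0.00015)^99 − 1) = $1,600.00 × 0.01495968… = $23.9355…
Total = $1,600.00 + $32.0000 + $23.9355… = $1,655.94

$1,655.94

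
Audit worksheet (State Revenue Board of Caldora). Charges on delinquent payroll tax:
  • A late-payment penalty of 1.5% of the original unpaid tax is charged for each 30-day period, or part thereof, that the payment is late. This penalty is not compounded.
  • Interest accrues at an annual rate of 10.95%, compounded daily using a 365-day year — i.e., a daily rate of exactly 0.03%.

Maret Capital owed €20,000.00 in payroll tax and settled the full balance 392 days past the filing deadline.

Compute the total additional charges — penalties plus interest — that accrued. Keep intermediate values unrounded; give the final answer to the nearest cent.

Penalty periods: ⌈392/30⌉ = 14; penalty = 14 × 1.5% × €20,000.00 = €4,200.00
Interest: €20,000.00 × ((1 + 0.0003)^392 − 1) = €20,000.00 × 0.12477427… = €2,495.4853…
Penalties + interest = €4,200.0000 + €2,495.4853… = €6,695.49

€6,695.49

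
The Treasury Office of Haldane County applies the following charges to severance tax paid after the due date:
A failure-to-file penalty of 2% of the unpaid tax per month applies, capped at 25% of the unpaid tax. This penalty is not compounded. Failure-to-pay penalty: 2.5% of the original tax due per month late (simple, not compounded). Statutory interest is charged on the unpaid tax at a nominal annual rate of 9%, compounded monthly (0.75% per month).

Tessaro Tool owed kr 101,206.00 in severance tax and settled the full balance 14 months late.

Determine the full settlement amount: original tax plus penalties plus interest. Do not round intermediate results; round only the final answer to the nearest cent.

kr 173,090.15

Failure-to-file: 14 × 2% × kr 101,206.00 = kr 28,337.68, capped at 25% × kr 101,206.00 = kr 25,301.50
Failure-to-pay penalty = 2.5% × kr 101,206.00 × 14 mo = kr 35,422.10
Interest: kr 101,206.00 × ((1 + 0.0075)^14 − 1) = kr 101,206.00 × 0.1102755… = kr 11,160.5451…
Total = kr 101,206.00 + kr 60,723.6000 + kr 11,160.5451… = kr 173,090.15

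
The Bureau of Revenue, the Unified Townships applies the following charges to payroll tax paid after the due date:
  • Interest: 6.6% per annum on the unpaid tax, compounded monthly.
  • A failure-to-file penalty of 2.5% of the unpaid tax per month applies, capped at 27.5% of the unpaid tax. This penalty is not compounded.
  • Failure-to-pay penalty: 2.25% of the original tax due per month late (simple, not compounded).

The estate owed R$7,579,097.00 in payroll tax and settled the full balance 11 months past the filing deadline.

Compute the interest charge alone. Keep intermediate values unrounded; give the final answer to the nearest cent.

Interest (6.6%/yr ÷ 12 = 0.55%/month): R$7,579,097.00 × ((1 + 0.0055)^11 − 1) = R$471,355.4579…

R$471,355.46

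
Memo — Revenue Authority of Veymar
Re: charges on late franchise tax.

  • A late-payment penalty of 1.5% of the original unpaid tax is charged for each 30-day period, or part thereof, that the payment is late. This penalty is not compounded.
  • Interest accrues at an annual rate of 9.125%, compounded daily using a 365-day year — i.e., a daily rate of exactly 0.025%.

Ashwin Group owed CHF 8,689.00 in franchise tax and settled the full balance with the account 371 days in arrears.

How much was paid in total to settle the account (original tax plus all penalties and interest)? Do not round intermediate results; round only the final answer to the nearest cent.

Penalty periods: ⌈371/30⌉ = 13; penalty = 13 × 1.5% × CHF 8,689.00 = CHF 1,694.36…
Interest: CHF 8,689.00 × ((1 + 0.00025)^371 − 1) = CHF 8,689.00 × 0.09717469… = CHF 844.3508…
Total = CHF 8,689.00 + CHF 1,694.3550 + CHF 844.3508… = CHF 11,227.71

CHF 11,227.71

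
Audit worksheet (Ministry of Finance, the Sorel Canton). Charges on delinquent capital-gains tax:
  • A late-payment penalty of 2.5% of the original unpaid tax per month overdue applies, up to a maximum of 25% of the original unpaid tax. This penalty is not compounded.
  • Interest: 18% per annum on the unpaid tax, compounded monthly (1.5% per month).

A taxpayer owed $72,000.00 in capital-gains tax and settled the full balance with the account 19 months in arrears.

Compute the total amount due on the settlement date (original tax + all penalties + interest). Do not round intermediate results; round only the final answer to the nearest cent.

Penalty (uncapped): 19 × 2.5% × $72,000.00 = $34,200.00; cap = 25% × $72,000.00 = $18,000.00 → penalty = $18,000.00
Interest: $72,000.00 × ((1 + 0.015)^19 − 1) = $72,000.00 × 0.3269507… = $23,540.4537…
Total = $72,000.00 + $18,000.0000 + $23,540.4537… = $113,540.45

$113,540.45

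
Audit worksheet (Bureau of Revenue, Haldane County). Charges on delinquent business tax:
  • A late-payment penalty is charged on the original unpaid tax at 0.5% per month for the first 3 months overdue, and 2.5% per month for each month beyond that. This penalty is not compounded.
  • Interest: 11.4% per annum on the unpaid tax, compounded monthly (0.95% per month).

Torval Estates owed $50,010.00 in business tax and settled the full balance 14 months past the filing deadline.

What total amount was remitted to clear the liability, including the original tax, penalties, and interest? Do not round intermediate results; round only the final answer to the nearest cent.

$71,590.97

Penalty, months 1–3: 3 × 0.5% × $50,010.00 = $750.15
Penalty, months 4–14: 11 × 2.5% × $50,010.00 = $13,752.75
Interest: $50,010.00 × ((1 + 0.0095)^14 − 1) = $50,010.00 × 0.1415331… = $7,078.0726…
Total = $50,010.00 + $14,502.9000 + $7,078.0726… = $71,590.97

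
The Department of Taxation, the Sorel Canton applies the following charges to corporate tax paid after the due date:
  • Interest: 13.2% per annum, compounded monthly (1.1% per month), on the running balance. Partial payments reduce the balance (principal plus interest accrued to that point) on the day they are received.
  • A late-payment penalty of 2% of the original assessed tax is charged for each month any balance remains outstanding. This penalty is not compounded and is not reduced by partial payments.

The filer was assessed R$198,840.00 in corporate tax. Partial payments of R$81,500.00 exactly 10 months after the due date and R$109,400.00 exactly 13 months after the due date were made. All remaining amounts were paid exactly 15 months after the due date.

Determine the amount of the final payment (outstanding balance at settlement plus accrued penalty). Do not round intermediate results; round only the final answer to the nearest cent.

R$96,049.11

Balance at month 10: R$198,840.0000 × (1 + 0.011)^10 = R$221,827.4620…
After R$81,500.00 payment: R$221,827.4620… − R$81,500.00 = R$140,327.4620…
Balance at month 13: R$140,327.4620… × (1 + 0.011)^3 = R$145,009.3939…
After R$109,400.00 payment: R$145,009.3939… − R$109,400.00 = R$35,609.3939…
Balance at month 15: R$35,609.3939… × (1 + 0.011)^2 = R$36,397.1093…
Penalty: 15 × 2% × R$198,840.00 = R$59,652.00
Final settlement = outstanding balance + penalty = R$36,397.1093… + R$59,652.00 = R$96,049.11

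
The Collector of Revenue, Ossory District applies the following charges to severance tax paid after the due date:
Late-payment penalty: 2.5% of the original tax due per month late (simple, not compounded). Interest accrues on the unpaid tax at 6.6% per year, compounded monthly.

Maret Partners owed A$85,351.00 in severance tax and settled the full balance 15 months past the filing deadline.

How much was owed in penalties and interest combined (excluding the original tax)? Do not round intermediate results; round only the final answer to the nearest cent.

A$39,325.75

Late-payment penalty = 2.5% × A$85,351.00 × 15 mo = A$32,006.63…
Interest (6.6%/yr ÷ 12 = 0.55%/month): A$85,351.00 × ((1 + 0.0055)^15 − 1) = A$7,319.1226…
Penalties + interest = A$32,006.6250 + A$7,319.1226… = A$39,325.75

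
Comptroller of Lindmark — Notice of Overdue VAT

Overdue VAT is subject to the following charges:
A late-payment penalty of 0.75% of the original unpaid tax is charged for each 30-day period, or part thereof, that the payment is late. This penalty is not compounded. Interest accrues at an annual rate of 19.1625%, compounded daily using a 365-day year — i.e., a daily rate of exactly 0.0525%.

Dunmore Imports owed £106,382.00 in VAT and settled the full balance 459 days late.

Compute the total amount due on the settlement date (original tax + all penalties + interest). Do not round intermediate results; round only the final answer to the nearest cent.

Penalty periods: ⌈459/30⌉ = 16; penalty = 16 × 0.75% × £106,382.00 = £12,765.84
Interest: £106,382.00 × ((1 + 0.000525)^459 − 1) = £106,382.00 × 0.27240876… = £28,979.3888…
Total = £106,382.00 + £12,765.8400 + £28,979.3888… = £148,127.23

£148,127.23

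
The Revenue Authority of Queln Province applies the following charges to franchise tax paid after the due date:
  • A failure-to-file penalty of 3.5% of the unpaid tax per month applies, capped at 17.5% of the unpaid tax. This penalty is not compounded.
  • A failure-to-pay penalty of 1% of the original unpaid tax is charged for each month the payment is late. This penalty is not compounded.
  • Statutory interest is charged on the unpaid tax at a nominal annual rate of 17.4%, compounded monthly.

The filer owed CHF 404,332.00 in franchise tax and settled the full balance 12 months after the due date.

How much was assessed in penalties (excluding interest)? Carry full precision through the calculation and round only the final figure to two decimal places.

Failure-to-file: 12 × 3.5% × CHF 404,332.00 = CHF 169,819.44, capped at 17.5% × CHF 404,332.00 = CHF 70,758.10
Failure-to-pay penalty: 12 × 1% × CHF 404,332.00 = CHF 48,519.84
Total penalty = CHF 70,758.10 + CHF 48,519.84 = CHF 119,277.94

CHF 119,277.94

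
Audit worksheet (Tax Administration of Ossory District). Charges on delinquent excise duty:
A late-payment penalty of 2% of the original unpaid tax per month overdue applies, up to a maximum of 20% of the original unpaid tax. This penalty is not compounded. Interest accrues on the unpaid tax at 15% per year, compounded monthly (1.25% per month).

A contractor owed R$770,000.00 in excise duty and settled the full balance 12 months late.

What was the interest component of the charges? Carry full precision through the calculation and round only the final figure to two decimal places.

Interest: R$770,000.00 × ((1 + 0.0125)^12 − 1) = R$770,000.00 × 0.1607545… = R$123,780.9786…

R$123,780.98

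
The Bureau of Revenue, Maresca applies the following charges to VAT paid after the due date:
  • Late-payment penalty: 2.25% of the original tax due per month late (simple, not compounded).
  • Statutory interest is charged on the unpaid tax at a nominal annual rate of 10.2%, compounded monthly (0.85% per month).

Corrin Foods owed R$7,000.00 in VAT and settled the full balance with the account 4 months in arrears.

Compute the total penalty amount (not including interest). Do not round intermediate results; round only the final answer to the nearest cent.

R$630.00

Late-payment penalty: 4 × 2.25% × R$7,000.00 = R$630.00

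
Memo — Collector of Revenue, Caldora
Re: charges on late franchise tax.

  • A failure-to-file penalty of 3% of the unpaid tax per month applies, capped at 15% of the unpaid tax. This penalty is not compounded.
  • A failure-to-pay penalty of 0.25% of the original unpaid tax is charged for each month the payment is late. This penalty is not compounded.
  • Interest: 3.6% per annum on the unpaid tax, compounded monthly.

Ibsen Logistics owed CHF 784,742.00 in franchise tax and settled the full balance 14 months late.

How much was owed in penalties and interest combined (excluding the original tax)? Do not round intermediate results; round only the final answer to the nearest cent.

CHF 178,786.91

Failure-to-file: 14 × 3% × CHF 784,742.00 = CHF 329,591.64, capped at 15% × CHF 784,742.00 = CHF 117,711.30
Failure-to-pay penalty: 14 × 0.25% × CHF 784,742.00 = CHF 27,465.97
Interest (3.6%/yr ÷ 12 = 0.3%/month): CHF 784,742.00 × ((1 + 0.003)^14 − 1) = CHF 33,609.6442…
Penalties + interest = CHF 145,177.2700 + CHF 33,609.6442… = CHF 178,786.91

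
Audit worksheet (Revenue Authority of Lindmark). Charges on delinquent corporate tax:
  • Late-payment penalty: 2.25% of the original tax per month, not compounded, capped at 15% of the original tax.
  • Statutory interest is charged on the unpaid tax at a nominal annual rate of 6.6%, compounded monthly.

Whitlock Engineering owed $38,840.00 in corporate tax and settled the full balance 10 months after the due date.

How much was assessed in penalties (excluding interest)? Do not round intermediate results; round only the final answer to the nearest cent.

$5,826.00

Penalty (uncapped): 10 × 2.25% × $38,840.00 = $8,739.00; cap = 15% × $38,840.00 = $5,826.00 → penalty = $5,826.00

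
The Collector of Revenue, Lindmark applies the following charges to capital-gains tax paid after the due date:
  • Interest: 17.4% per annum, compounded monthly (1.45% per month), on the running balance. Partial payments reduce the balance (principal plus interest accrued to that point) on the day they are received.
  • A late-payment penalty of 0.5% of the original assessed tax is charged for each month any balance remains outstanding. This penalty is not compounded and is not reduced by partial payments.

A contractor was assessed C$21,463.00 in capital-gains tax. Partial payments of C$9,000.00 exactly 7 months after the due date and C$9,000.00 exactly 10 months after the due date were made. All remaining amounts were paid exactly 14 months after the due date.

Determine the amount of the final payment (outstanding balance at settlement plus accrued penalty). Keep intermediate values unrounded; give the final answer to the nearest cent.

C$8,270.17

Balance at month 7: C$21,463.0000 × (1 + 0.0145)^7 = C$23,738.5827…
After C$9,000.00 payment: C$23,738.5827… − C$9,000.00 = C$14,738.5827…
Balance at month 10: C$14,738.5827… × (1 + 0.0145)^3 = C$15,389.0523…
After C$9,000.00 payment: C$15,389.0523… − C$9,000.00 = C$6,389.0523…
Balance at month 14: C$6,389.0523… × (1 + 0.0145)^4 = C$6,767.7553…
Penalty: 14 × 0.5% × C$21,463.00 = C$1,502.41
Final settlement = outstanding balance + penalty = C$6,767.7553… + C$1,502.41 = C$8,270.17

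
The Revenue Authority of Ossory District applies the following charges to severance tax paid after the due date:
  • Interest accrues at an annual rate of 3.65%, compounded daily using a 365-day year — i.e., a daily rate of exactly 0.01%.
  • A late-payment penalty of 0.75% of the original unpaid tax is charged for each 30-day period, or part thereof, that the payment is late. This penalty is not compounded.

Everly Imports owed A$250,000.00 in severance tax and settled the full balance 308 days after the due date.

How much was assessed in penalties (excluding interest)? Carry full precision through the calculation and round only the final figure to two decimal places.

A$20,625.00

Penalty periods: ⌈308/30⌉ = 11; penalty = 11 × 0.75% × A$250,000.00 = A$20,625.00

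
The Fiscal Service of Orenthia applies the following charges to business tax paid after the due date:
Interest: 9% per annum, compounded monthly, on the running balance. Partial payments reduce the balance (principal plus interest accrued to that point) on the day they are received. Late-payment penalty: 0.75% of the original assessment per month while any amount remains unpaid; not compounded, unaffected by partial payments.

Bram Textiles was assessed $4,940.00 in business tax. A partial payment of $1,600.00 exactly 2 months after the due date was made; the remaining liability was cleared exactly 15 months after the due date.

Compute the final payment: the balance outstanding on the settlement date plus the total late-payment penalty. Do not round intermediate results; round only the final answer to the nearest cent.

$4,318.43

Monthly rate = 9% ÷ 12 = 0.75%
Balance at month 2: $4,940.0000 × (1 + 0.0075)^2 = $5,014.3779…
After $1,600.00 payment: $5,014.3779… − $1,600.00 = $3,414.3779…
Balance at month 15: $3,414.3779… × (1 + 0.0075)^13 = $3,762.6801…
Penalty: 15 × 0.75% × $4,940.00 = $555.75
Final settlement = outstanding balance + penalty = $3,762.6801… + $555.75 = $4,318.43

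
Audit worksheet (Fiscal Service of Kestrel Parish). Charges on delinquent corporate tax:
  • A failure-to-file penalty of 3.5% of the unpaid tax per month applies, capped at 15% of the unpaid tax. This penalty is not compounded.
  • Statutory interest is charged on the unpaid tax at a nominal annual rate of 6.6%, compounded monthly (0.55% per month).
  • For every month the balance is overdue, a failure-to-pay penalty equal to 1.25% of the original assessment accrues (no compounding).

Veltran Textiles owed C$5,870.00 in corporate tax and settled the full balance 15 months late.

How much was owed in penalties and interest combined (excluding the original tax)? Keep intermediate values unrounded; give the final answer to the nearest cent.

Failure-to-file: 15 × 3.5% × C$5,870.00 = C$3,081.75, capped at 15% × C$5,870.00 = C$880.50
Failure-to-pay penalty = 1.25% × C$5,870.00 × 15 mo = C$1,100.63…
Interest: C$5,870.00 × ((1 + 0.0055)^15 − 1) = C$5,870.00 × 0.0857532… = C$503.3714…
Penalties + interest = C$1,981.1250 + C$503.3714… = C$2,484.50

C$2,484.50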